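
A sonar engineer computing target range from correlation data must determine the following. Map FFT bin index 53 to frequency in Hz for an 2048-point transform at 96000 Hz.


Frequency of DFT bin k:
f_k = k * fs / N
    = 53 * 96000 / 2048
    = 5088000 / 2048
    = 2484.375 Hz

2484.375 Hz


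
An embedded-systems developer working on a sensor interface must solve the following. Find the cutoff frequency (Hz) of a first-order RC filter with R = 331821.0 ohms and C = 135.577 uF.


Cutoff frequency of a first-order RC filter:
fc = 1 / (2 * pi * R * C)
C = 135.577 uF = 0.000135577 F
fc = 1 / (2 * pi * 331821.0 * 0.000135577)
   = 1 / 282.6635154588
   = 0.003538 Hz

0.003538 Hz


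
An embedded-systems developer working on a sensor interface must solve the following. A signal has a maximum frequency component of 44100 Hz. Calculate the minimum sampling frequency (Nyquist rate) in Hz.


The Nyquist rate is twice the maximum frequency component.
fs_min = 2 * fmax
      = 2 * 44100
      = 88200 Hz

88200


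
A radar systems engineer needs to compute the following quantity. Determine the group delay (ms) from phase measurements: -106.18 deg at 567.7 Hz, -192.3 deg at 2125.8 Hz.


Group delay from phase difference:
tau = -d(phi)/d(omega)
d(phi) = -86.12 deg = -1.503078 rad
d(omega) = 2*pi*(2125.8 - 567.7) = 9789.831 rad/s
tau = -(-1.503078) / 9789.831
    = 0.1535 ms

0.1535 ms


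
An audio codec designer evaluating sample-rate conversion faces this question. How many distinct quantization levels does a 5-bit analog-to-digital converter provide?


Number of quantization levels = 2^N
= 2^5
= 32

32


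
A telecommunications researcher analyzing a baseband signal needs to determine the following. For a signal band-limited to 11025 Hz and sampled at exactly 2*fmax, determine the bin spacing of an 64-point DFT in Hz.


Step 1 — Nyquist sampling rate:
fs = 2 * fmax = 2 * 11025 = 22050 Hz

Step 2 — DFT bin spacing:
df = fs / N = 22050 / 64 = 344.5312 Hz

344.5312 Hz


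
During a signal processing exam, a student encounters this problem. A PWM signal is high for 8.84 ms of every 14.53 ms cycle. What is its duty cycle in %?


Duty cycle as a percentage:
DC = (t_on / T) * 100
   = (8.84 / 14.53) * 100
   = 0.608396 * 100
   = 60.84 %

60.84 %


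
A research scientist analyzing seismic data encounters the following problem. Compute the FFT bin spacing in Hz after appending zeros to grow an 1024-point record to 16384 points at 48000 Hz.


Frequency resolution after zero-padding:
N_padded = 1024 * 16 = 16384
df = fs / N_padded
   = 48000 / 16384
   = 2.9297 Hz

2.9297 Hz


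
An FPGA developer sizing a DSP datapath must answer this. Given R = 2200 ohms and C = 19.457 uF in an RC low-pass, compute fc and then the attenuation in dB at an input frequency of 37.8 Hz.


Step 1 — cutoff frequency:
fc = 1 / (2*pi*R*C)
C = 19.457 uF = 1.9457e-05 F
fc = 1 / (2*pi*2200*1.9457e-05)
   = 3.7181 Hz

Step 2 — magnitude at f = 37.8 Hz:
|H(f)| = 1 / sqrt(1 + (f/fc)^2)
f/fc = 37.8 / 3.7181 = 10.166483
|H| = 1 / sqrt(1 + 103.357377) = 0.09789
|H|_dB = 20*log10(0.09789) = -20.19 dB

fc = 3.7181 Hz; |H(37.8 Hz)| = -20.19 dB


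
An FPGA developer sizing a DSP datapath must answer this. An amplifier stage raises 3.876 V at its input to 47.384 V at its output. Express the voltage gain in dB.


Voltage gain in dB:
G = 20 * log10(Vout / Vin)
  = 20 * log10(47.384 / 3.876)
  = 20 * log10(12.224974)
  = 20 * 1.087248
  = 21.74 dB

21.74 dB


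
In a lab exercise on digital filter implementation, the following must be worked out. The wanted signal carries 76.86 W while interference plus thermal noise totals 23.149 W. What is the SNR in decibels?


SNR in decibels:
SNR = 10 * log10(Ps / Pn)
    = 10 * log10(76.86 / 23.149)
    = 10 * log10(3.3202)
    = 10 * 0.5212
    = 5.21 dB

5.21 dB


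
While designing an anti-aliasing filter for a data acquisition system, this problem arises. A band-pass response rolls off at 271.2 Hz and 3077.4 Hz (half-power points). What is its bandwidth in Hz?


Bandwidth is the difference of -3dB frequencies:
BW = f_high - f_low
   = 3077.4 - 271.2
   = 2806.2 Hz

2806.2 Hz


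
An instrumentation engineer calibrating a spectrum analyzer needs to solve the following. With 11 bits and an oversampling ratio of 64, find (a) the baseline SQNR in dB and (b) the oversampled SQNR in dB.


Step 1 — baseline SQNR at Nyquist:
SQNR_base = 6.02*N + 1.76
          = 6.02*11 + 1.76
          = 67.98 dB

Step 2 — oversampling processing gain:
G = 10*log10(OSR) = 10*log10(64) = 18.06 dB

Step 3 — total:
SQNR_total = 67.98 + 18.06 = 86.04 dB

Base SQNR = 67.98 dB; oversampled SQNR = 86.04 dB


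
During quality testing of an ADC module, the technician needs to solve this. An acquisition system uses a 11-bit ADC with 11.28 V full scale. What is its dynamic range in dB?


Dynamic range from full-scale to LSB:
V_min = V_max / 2^bits = 11.28 / 2^11
DR = 20 * log10(V_max / V_min)
   = 20 * log10(2^11)
   = 20 * 11 * log10(2)
   = 66.23 dB

66.23 dB


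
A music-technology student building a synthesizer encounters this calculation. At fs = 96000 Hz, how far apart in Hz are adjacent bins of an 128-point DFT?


DFT frequency resolution:
df = fs / N
   = 96000 / 128
   = 750.0 Hz

750.0 Hz


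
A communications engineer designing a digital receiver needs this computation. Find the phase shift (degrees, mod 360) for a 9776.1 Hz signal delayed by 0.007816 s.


Phase shift from frequency and time delay:
phi = 360 * f * t_delay
    = 360 * 9776.1 * 0.007816
    = 27507.6 degrees
    mod 360 = 147.6 degrees

147.6 degrees


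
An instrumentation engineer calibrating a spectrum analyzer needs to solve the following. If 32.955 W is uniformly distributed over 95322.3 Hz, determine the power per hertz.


Power spectral density:
PSD = P / BW
    = 32.955 / 95322.3
    = 0.00034572 W/Hz

0.00034572 W/Hz


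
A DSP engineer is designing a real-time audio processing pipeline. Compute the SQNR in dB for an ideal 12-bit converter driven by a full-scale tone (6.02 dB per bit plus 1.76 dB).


Theoretical SNR for a full-scale sinusoid:
SNR = 6.02 * N + 1.76
    = 6.02 * 12 + 1.76
    = 72.24 + 1.76
    = 74.0 dB

74.0 dB


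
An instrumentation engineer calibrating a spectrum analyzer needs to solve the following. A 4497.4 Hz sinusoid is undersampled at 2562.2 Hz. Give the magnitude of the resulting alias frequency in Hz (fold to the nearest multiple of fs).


Compute the nearest integer multiple of fs to the signal:
n = round(4497.4 / 2562.2) = 2
f_alias = |4497.4 - 2 * 2562.2|
        = |4497.4 - 5124.4|
        = 627.0 Hz

627.0


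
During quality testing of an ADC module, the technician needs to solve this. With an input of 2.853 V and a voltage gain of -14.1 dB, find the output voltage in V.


Output voltage from dB gain:
V_out = V_in * 10^(gain_dB / 20)
      = 2.853 * 10^(-14.1 / 20)
      = 2.853 * 0.197242
      = 0.5627 V

0.5627 V


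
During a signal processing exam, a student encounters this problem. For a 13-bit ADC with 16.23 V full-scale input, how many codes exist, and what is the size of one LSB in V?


Step 1 — number of quantization levels:
L = 2^N = 2^13 = 8192

Step 2 — LSB step size:
delta = Vfs / L
      = 16.23 / 8192
      = 0.0019812 V

Levels = 8192; step size = 0.0019812 V


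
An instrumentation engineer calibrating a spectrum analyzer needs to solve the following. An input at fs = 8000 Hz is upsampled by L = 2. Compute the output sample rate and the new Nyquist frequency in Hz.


Step 1 — output sample rate after interpolation by L:
fs_out = L * fs_in = 2 * 8000 = 16000 Hz

Step 2 — Nyquist frequency of the output stream:
f_Nyq = fs_out / 2 = 16000 / 2 = 8000.0 Hz

fs_out = 16000 Hz; f_Nyquist = 8000.0 Hz


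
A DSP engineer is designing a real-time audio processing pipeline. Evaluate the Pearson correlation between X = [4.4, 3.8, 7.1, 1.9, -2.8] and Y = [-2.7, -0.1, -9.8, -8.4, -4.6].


Pearson correlation coefficient (population):
r = cov(X,Y) / (std(X) * std(Y))
Mean X = 2.88, Mean Y = -5.12
Cov(X,Y) = -2.2384
Std(X) = 3.292051, Std(Y) = 3.577373
r = -0.1901

-0.1901


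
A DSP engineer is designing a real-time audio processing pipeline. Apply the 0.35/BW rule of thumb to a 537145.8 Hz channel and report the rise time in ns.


Rise time from bandwidth relationship:
tr = 0.35 / BW
   = 0.35 / 537145.8
   = 6.515921748e-07 s
   = 651.5922 ns

651.5922 ns


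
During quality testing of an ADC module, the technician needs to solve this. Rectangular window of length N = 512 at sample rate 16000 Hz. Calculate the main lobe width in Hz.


Main lobe width for a rectangular window:
Width = 2 * fs / N
      = 2 * 16000 / 512
      = 32000 / 512
      = 62.5 Hz

62.5 Hz


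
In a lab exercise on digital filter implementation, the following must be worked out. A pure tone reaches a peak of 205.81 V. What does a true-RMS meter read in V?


RMS voltage for a sinusoidal waveform:
V_rms = V_peak / sqrt(2)
      = 205.81 / 1.414214
      = 145.53 V

145.53 V


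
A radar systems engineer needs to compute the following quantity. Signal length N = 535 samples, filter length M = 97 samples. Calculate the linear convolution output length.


Linear convolution output length:
L = N + M - 1
  = 535 + 97 - 1
  = 631 samples

631


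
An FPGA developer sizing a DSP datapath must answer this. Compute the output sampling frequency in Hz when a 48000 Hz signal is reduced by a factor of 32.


Decimation reduces the sample rate:
fs_out = fs_in / M
       = 48000 / 32
       = 1500.0 Hz

1500.0 Hz


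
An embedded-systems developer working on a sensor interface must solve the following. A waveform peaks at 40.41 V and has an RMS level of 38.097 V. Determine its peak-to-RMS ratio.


Crest factor is the ratio of peak to RMS:
CF = V_peak / V_rms
   = 40.41 / 38.097
   = 1.0607

1.0607


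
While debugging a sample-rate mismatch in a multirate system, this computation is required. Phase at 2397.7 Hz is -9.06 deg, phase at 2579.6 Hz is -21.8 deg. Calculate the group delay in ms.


Group delay from phase difference:
tau = -d(phi)/d(omega)
d(phi) = -12.74 deg = -0.222355 rad
d(omega) = 2*pi*(2579.6 - 2397.7) = 1142.9114 rad/s
tau = -(-0.222355) / 1142.9114
    = 0.1946 ms

0.1946 ms


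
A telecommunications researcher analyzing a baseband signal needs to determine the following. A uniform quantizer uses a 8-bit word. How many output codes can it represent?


Number of quantization levels = 2^N
= 2^8
= 256

256


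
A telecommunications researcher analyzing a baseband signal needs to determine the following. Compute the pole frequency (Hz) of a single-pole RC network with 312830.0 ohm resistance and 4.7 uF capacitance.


Cutoff frequency of a first-order RC filter:
fc = 1 / (2 * pi * R * C)
C = 4.7 uF = 4.7e-06 F
fc = 1 / (2 * pi * 312830.0 * 4.7e-06)
   = 1 / 9.2381736403315
   = 0.108247 Hz

0.108247 Hz


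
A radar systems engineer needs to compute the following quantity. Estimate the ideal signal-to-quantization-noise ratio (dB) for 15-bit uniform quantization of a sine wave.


Theoretical SNR for a full-scale sinusoid:
SNR = 6.02 * N + 1.76
    = 6.02 * 15 + 1.76
    = 90.3 + 1.76
    = 92.06 dB

92.06 dB


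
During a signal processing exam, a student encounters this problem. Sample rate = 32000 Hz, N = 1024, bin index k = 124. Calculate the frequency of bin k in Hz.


Frequency of DFT bin k:
f_k = k * fs / N
    = 124 * 32000 / 1024
    = 3968000 / 1024
    = 3875.0 Hz

3875.0 Hz


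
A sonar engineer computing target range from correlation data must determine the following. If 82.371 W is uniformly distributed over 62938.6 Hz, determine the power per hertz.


Power spectral density:
PSD = P / BW
    = 82.371 / 62938.6
    = 0.00130875 W/Hz

0.00130875 W/Hz


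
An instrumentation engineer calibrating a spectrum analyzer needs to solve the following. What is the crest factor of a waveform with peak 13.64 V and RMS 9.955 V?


Crest factor is the ratio of peak to RMS:
CF = V_peak / V_rms
   = 13.64 / 9.955
   = 1.3702

1.3702


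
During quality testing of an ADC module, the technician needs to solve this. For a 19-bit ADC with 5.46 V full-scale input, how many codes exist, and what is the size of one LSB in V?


Step 1 — number of quantization levels:
L = 2^N = 2^19 = 524288

Step 2 — LSB step size:
delta = Vfs / L
      = 5.46 / 524288
      = 1.041e-05 V

Levels = 524288; step size = 1.041e-05 V


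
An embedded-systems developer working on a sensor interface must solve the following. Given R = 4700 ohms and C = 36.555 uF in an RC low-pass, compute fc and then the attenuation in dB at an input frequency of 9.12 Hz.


Step 1 — cutoff frequency:
fc = 1 / (2*pi*R*C)
C = 36.555 uF = 3.6555e-05 F
fc = 1 / (2*pi*4700*3.6555e-05)
   = 0.926351 Hz

Step 2 — magnitude at f = 9.12 Hz:
|H(f)| = 1 / sqrt(1 + (f/fc)^2)
f/fc = 9.12 / 0.926351 = 9.84508
|H| = 1 / sqrt(1 + 96.9256) = 0.1010536
|H|_dB = 20*log10(0.1010536) = -19.91 dB

fc = 0.926351 Hz; |H(9.12 Hz)| = -19.91 dB


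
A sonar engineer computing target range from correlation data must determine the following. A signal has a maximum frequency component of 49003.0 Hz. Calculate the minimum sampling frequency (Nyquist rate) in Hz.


The Nyquist rate is twice the maximum frequency component.
fs_min = 2 * fmax
      = 2 * 49003.0
      = 98006.0 Hz

98006.0


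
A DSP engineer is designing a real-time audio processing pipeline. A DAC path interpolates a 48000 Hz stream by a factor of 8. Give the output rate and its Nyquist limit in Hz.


Step 1 — output sample rate after interpolation by L:
fs_out = L * fs_in = 8 * 48000 = 384000 Hz

Step 2 — Nyquist frequency of the output stream:
f_Nyq = fs_out / 2 = 384000 / 2 = 192000.0 Hz

fs_out = 384000 Hz; f_Nyquist = 192000.0 Hz


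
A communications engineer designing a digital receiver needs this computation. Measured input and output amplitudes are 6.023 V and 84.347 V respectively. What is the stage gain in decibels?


Voltage gain in dB:
G = 20 * log10(Vout / Vin)
  = 20 * log10(84.347 / 6.023)
  = 20 * log10(14.004151)
  = 20 * 1.146257
  = 22.93 dB

22.93 dB


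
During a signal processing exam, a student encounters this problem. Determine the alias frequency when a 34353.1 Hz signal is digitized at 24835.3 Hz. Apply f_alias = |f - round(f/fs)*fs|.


Compute the nearest integer multiple of fs to the signal:
n = round(34353.1 / 24835.3) = 1
f_alias = |34353.1 - 1 * 24835.3|
        = |34353.1 - 24835.3|
        = 9517.8 Hz

9517.8


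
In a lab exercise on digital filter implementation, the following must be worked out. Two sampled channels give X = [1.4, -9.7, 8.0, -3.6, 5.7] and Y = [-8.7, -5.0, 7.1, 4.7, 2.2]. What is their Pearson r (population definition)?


Pearson correlation coefficient (population):
r = cov(X,Y) / (std(X) * std(Y))
Mean X = 0.36, Mean Y = 0.06
Cov(X,Y) = 17.7264
Std(X) = 6.400812, Std(Y) = 5.966775
r = 0.4641

0.4641


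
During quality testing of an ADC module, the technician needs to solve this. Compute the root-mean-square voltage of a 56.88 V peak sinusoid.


RMS voltage for a sinusoidal waveform:
V_rms = V_peak / sqrt(2)
      = 56.88 / 1.414214
      = 40.22 V

40.22 V


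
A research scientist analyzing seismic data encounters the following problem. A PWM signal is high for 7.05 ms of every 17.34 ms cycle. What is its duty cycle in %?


Duty cycle as a percentage:
DC = (t_on / T) * 100
   = (7.05 / 17.34) * 100
   = 0.406574 * 100
   = 40.66 %

40.66 %


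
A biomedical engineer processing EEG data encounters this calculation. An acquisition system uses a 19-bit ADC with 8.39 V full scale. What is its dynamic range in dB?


Dynamic range from full-scale to LSB:
V_min = V_max / 2^bits = 8.39 / 2^19
DR = 20 * log10(V_max / V_min)
   = 20 * log10(2^19)
   = 20 * 19 * log10(2)
   = 114.39 dB

114.39 dB


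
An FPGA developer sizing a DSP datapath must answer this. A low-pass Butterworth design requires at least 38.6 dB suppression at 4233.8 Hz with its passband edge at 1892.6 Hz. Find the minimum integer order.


Butterworth filter order formula:
n = log10(10^(A/10) - 1) / (2 * log10(f_stop/f_pass))
10^(38.6/10) - 1 = 7243.3596
f_stop/f_pass = 4233.8 / 1892.6 = 2.237
n = 5.5194 -> ceil = 6

6


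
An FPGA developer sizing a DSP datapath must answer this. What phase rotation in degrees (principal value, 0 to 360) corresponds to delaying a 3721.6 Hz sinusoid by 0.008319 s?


Phase shift from frequency and time delay:
phi = 360 * f * t_delay
    = 360 * 3721.6 * 0.008319
    = 11145.6 degrees
    mod 360 = 345.6 degrees

345.6 degrees


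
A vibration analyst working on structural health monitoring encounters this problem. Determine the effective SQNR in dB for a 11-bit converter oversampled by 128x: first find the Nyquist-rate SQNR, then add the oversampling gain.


Step 1 — baseline SQNR at Nyquist:
SQNR_base = 6.02*N + 1.76
          = 6.02*11 + 1.76
          = 67.98 dB

Step 2 — oversampling processing gain:
G = 10*log10(OSR) = 10*log10(128) = 21.07 dB

Step 3 — total:
SQNR_total = 67.98 + 21.07 = 89.05 dB

Base SQNR = 67.98 dB; oversampled SQNR = 89.05 dB


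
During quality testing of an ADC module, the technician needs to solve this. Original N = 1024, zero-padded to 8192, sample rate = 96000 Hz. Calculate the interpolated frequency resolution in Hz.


Frequency resolution after zero-padding:
N_padded = 1024 * 8 = 8192
df = fs / N_padded
   = 96000 / 8192
   = 11.7188 Hz

11.7188 Hz


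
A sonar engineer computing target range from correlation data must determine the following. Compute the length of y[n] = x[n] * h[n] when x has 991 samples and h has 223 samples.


Linear convolution output length:
L = N + M - 1
  = 991 + 223 - 1
  = 1213 samples

1213


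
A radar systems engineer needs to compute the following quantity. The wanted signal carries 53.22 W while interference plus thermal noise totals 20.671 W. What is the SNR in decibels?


SNR in decibels:
SNR = 10 * log10(Ps / Pn)
    = 10 * log10(53.22 / 20.671)
    = 10 * log10(2.5746)
    = 10 * 0.4107
    = 4.11 dB

4.11 dB


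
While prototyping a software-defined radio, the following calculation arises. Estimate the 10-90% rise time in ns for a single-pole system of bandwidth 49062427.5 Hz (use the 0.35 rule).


Rise time from bandwidth relationship:
tr = 0.35 / BW
   = 0.35 / 49062427.5
   = 7.133768503e-09 s
   = 7.1338 ns

7.1338 ns


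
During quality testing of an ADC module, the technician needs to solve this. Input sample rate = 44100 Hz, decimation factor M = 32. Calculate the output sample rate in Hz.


Decimation reduces the sample rate:
fs_out = fs_in / M
       = 44100 / 32
       = 1378.125 Hz

1378.125 Hz


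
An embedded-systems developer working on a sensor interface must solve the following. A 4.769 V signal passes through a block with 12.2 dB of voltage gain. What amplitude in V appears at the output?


Output voltage from dB gain:
V_out = V_in * 10^(gain_dB / 20)
      = 4.769 * 10^(12.2 / 20)
      = 4.769 * 4.073803
      = 19.428 V

19.428 V


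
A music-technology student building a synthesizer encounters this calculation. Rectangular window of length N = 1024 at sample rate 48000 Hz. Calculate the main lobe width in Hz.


Main lobe width for a rectangular window:
Width = 2 * fs / N
      = 2 * 48000 / 1024
      = 96000 / 1024
      = 93.75 Hz

93.75 Hz


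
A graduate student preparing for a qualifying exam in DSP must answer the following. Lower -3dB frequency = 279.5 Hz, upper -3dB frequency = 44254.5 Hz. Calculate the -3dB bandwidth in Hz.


Bandwidth is the difference of -3dB frequencies:
BW = f_high - f_low
   = 44254.5 - 279.5
   = 43975.0 Hz

43975.0 Hz


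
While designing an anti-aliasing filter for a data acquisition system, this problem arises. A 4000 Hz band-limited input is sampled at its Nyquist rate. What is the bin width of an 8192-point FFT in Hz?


Step 1 — Nyquist sampling rate:
fs = 2 * fmax = 2 * 4000 = 8000 Hz

Step 2 — DFT bin spacing:
df = fs / N = 8000 / 8192 = 0.9766 Hz

0.9766 Hz


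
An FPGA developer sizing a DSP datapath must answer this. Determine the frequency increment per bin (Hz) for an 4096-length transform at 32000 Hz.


DFT frequency resolution:
df = fs / N
   = 32000 / 4096
   = 7.8125 Hz

7.8125 Hz


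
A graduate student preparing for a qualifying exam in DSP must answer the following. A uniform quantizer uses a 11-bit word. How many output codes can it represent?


Number of quantization levels = 2^N
= 2^11
= 2048

2048


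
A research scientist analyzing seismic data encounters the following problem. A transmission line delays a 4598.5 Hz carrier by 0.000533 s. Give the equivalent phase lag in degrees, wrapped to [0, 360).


Phase shift from frequency and time delay:
phi = 360 * f * t_delay
    = 360 * 4598.5 * 0.000533
    = 882.36 degrees
    mod 360 = 162.36 degrees

162.36 degrees


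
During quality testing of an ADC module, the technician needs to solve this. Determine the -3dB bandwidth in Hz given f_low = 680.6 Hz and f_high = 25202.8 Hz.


Bandwidth is the difference of -3dB frequencies:
BW = f_high - f_low
   = 25202.8 - 680.6
   = 24522.2 Hz

24522.2 Hz


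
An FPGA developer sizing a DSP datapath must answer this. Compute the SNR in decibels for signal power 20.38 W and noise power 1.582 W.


SNR in decibels:
SNR = 10 * log10(Ps / Pn)
    = 10 * log10(20.38 / 1.582)
    = 10 * log10(12.8824)
    = 10 * 1.11
    = 11.1 dB

11.1 dB


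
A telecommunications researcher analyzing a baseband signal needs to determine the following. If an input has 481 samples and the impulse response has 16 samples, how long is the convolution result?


Linear convolution output length:
L = N + M - 1
  = 481 + 16 - 1
  = 496 samples

496


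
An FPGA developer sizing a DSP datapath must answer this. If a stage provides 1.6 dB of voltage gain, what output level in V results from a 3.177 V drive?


Output voltage from dB gain:
V_out = V_in * 10^(gain_dB / 20)
      = 3.177 * 10^(1.6 / 20)
      = 3.177 * 1.202264
      = 3.8196 V

3.8196 V


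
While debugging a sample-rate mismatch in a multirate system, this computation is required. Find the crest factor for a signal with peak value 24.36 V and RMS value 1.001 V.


Crest factor is the ratio of peak to RMS:
CF = V_peak / V_rms
   = 24.36 / 1.001
   = 24.3357

24.3357


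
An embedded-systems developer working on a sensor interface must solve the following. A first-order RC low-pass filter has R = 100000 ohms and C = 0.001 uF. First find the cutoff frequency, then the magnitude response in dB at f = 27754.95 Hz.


Step 1 — cutoff frequency:
fc = 1 / (2*pi*R*C)
C = 0.001 uF = 1e-09 F
fc = 1 / (2*pi*100000*1e-09)
   = 1591.549 Hz

Step 2 — magnitude at f = 27754.95 Hz:
|H(f)| = 1 / sqrt(1 + (f/fc)^2)
f/fc = 27754.95 / 1591.549 = 17.438954
|H| = 1 / sqrt(1 + 304.117117) = 0.0572488
|H|_dB = 20*log10(0.0572488) = -24.84 dB

fc = 1591.549 Hz; |H(27754.95 Hz)| = -24.84 dB


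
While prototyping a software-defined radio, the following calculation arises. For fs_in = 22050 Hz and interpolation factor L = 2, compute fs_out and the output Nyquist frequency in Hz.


Step 1 — output sample rate after interpolation by L:
fs_out = L * fs_in = 2 * 22050 = 44100 Hz

Step 2 — Nyquist frequency of the output stream:
f_Nyq = fs_out / 2 = 44100 / 2 = 22050.0 Hz

fs_out = 44100 Hz; f_Nyquist = 22050.0 Hz


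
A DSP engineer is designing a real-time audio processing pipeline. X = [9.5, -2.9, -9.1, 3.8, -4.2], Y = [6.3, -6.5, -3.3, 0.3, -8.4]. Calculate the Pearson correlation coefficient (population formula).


Pearson correlation coefficient (population):
r = cov(X,Y) / (std(X) * std(Y))
Mean X = -0.58, Mean Y = -2.32
Cov(X,Y) = 27.6844
Std(X) = 6.509501, Std(Y) = 5.226241
r = 0.8138

0.8138


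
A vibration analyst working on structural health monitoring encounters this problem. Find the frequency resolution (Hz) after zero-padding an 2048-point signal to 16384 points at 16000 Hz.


Frequency resolution after zero-padding:
N_padded = 2048 * 8 = 16384
df = fs / N_padded
   = 16000 / 16384
   = 0.9766 Hz

0.9766 Hz


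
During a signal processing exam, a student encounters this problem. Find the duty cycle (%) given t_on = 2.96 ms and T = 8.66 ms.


Duty cycle as a percentage:
DC = (t_on / T) * 100
   = (2.96 / 8.66) * 100
   = 0.341801 * 100
   = 34.18 %

34.18 %


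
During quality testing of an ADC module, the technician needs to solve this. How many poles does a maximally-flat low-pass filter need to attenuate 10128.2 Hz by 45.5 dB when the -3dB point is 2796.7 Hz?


Butterworth filter order formula:
n = log10(10^(A/10) - 1) / (2 * log10(f_stop/f_pass))
10^(45.5/10) - 1 = 35480.3389
f_stop/f_pass = 10128.2 / 2796.7 = 3.6215
n = 4.0706 -> ceil = 5

5


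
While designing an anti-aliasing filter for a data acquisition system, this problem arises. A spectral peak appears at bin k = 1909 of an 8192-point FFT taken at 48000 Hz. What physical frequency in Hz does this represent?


Frequency of DFT bin k:
f_k = k * fs / N
    = 1909 * 48000 / 8192
    = 91632000 / 8192
    = 11185.547 Hz

11185.547 Hz


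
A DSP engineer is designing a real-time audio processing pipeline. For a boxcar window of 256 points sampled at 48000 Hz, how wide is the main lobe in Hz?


Main lobe width for a rectangular window:
Width = 2 * fs / N
      = 2 * 48000 / 256
      = 96000 / 256
      = 375.0 Hz

375.0 Hz


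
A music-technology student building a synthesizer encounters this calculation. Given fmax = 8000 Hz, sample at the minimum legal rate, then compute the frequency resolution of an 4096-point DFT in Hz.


Step 1 — Nyquist sampling rate:
fs = 2 * fmax = 2 * 8000 = 16000 Hz

Step 2 — DFT bin spacing:
df = fs / N = 16000 / 4096 = 3.9062 Hz

3.9062 Hz


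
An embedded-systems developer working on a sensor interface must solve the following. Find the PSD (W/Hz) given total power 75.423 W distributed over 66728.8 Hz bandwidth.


Power spectral density:
PSD = P / BW
    = 75.423 / 66728.8
    = 0.00113029 W/Hz

0.00113029 W/Hz


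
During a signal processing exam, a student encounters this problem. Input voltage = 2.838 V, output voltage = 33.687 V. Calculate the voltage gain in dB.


Voltage gain in dB:
G = 20 * log10(Vout / Vin)
  = 20 * log10(33.687 / 2.838)
  = 20 * log10(11.869979)
  = 20 * 1.07445
  = 21.49 dB

21.49 dB


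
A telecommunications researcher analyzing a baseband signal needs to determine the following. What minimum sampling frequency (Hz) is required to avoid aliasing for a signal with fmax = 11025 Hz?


The Nyquist rate is twice the maximum frequency component.
fs_min = 2 * fmax
      = 2 * 11025
      = 22050 Hz

22050


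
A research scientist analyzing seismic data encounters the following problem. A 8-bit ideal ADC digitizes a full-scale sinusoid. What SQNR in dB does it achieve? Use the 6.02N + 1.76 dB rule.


Theoretical SNR for a full-scale sinusoid:
SNR = 6.02 * N + 1.76
    = 6.02 * 8 + 1.76
    = 48.16 + 1.76
    = 49.92 dB

49.92 dB


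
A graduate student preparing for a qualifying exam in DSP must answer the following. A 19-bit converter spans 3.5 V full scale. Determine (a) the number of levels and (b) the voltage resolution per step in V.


Step 1 — number of quantization levels:
L = 2^N = 2^19 = 524288

Step 2 — LSB step size:
delta = Vfs / L
      = 3.5 / 524288
      = 6.68e-06 V

Levels = 524288; step size = 6.68e-06 V


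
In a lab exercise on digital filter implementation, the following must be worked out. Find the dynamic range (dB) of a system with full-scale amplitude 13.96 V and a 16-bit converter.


Dynamic range from full-scale to LSB:
V_min = V_max / 2^bits = 13.96 / 2^16
DR = 20 * log10(V_max / V_min)
   = 20 * log10(2^16)
   = 20 * 16 * log10(2)
   = 96.33 dB

96.33 dB


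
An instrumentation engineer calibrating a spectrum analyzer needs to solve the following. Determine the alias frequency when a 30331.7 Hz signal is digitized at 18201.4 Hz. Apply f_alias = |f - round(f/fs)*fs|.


Compute the nearest integer multiple of fs to the signal:
n = round(30331.7 / 18201.4) = 2
f_alias = |30331.7 - 2 * 18201.4|
        = |30331.7 - 36402.8|
        = 6071.1 Hz

6071.1


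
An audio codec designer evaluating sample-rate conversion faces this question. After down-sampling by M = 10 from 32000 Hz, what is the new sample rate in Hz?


Decimation reduces the sample rate:
fs_out = fs_in / M
       = 32000 / 10
       = 3200.0 Hz

3200.0 Hz


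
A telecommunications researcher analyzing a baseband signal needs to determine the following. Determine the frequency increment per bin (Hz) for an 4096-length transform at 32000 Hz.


DFT frequency resolution:
df = fs / N
   = 32000 / 4096
   = 7.8125 Hz

7.8125 Hz


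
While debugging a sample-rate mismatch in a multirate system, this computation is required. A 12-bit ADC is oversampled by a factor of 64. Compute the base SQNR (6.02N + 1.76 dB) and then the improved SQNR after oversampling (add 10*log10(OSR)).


Step 1 — baseline SQNR at Nyquist:
SQNR_base = 6.02*N + 1.76
          = 6.02*12 + 1.76
          = 74.0 dB

Step 2 — oversampling processing gain:
G = 10*log10(OSR) = 10*log10(64) = 18.06 dB

Step 3 — total:
SQNR_total = 74.0 + 18.06 = 92.06 dB

Base SQNR = 74.0 dB; oversampled SQNR = 92.06 dB


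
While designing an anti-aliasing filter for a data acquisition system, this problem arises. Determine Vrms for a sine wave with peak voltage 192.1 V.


RMS voltage for a sinusoidal waveform:
V_rms = V_peak / sqrt(2)
      = 192.1 / 1.414214
      = 135.835 V

135.835 V


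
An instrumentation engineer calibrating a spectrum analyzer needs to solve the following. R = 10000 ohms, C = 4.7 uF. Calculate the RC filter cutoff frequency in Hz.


Cutoff frequency of a first-order RC filter:
fc = 1 / (2 * pi * R * C)
C = 4.7 uF = 4.7e-06 F
fc = 1 / (2 * pi * 10000 * 4.7e-06)
   = 1 / 0.29530970943744
   = 3.386275 Hz

3.386275 Hz


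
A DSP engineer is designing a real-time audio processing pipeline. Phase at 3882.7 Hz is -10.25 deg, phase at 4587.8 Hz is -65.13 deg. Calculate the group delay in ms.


Group delay from phase difference:
tau = -d(phi)/d(omega)
d(phi) = -54.88 deg = -0.957837 rad
d(omega) = 2*pi*(4587.8 - 3882.7) = 4430.274 rad/s
tau = -(-0.957837) / 4430.274
    = 0.2162 ms

0.2162 ms


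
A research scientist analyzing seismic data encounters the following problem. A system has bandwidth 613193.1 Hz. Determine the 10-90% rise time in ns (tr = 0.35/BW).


Rise time from bandwidth relationship:
tr = 0.35 / BW
   = 0.35 / 613193.1
   = 5.707826784e-07 s
   = 570.7827 ns

570.7827 ns


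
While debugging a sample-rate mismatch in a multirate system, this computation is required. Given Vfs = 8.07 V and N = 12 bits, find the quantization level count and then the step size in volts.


Step 1 — number of quantization levels:
L = 2^N = 2^12 = 4096

Step 2 — LSB step size:
delta = Vfs / L
      = 8.07 / 4096
      = 0.00197021 V

Levels = 4096; step size = 0.00197021 V


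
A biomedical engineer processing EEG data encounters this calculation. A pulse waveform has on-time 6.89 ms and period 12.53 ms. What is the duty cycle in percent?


Duty cycle as a percentage:
DC = (t_on / T) * 100
   = (6.89 / 12.53) * 100
   = 0.54988 * 100
   = 54.99 %

54.99 %


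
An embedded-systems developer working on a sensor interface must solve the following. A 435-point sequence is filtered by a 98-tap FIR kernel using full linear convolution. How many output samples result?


Linear convolution output length:
L = N + M - 1
  = 435 + 98 - 1
  = 532 samples

532


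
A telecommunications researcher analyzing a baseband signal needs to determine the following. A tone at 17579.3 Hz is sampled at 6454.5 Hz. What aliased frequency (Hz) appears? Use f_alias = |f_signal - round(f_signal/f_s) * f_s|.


Compute the nearest integer multiple of fs to the signal:
n = round(17579.3 / 6454.5) = 3
f_alias = |17579.3 - 3 * 6454.5|
        = |17579.3 - 19363.5|
        = 1784.2 Hz

1784.2


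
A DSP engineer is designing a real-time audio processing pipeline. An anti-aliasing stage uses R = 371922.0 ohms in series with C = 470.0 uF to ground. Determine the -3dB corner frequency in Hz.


Cutoff frequency of a first-order RC filter:
fc = 1 / (2 * pi * R * C)
C = 470.0 uF = 0.00047 F
fc = 1 / (2 * pi * 371922.0 * 0.00047)
   = 1 / 1098.3217775339
   = 0.00091 Hz

0.00091 Hz


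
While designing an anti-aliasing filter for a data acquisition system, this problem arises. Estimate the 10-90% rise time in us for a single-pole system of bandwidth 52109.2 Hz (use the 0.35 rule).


Rise time from bandwidth relationship:
tr = 0.35 / BW
   = 0.35 / 52109.2
   = 6.716664236e-06 s
   = 6.7167 us

6.7167 us


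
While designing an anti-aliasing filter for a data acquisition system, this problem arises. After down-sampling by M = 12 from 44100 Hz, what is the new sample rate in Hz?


Decimation reduces the sample rate:
fs_out = fs_in / M
       = 44100 / 12
       = 3675.0 Hz

3675.0 Hz


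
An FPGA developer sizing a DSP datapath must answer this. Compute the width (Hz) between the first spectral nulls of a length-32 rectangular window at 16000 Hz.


Main lobe width for a rectangular window:
Width = 2 * fs / N
      = 2 * 16000 / 32
      = 32000 / 32
      = 1000.0 Hz

1000.0 Hz


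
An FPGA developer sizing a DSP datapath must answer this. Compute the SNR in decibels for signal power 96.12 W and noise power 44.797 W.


SNR in decibels:
SNR = 10 * log10(Ps / Pn)
    = 10 * log10(96.12 / 44.797)
    = 10 * log10(2.1457)
    = 10 * 0.3316
    = 3.32 dB

3.32 dB


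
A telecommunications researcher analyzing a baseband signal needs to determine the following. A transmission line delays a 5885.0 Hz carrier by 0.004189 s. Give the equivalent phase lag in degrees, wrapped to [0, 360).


Phase shift from frequency and time delay:
phi = 360 * f * t_delay
    = 360 * 5885.0 * 0.004189
    = 8874.82 degrees
    mod 360 = 234.82 degrees

234.82 degrees


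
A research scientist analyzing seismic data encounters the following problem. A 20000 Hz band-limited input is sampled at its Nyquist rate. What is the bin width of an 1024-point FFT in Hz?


Step 1 — Nyquist sampling rate:
fs = 2 * fmax = 2 * 20000 = 40000 Hz

Step 2 — DFT bin spacing:
df = fs / N = 40000 / 1024 = 39.0625 Hz

39.0625 Hz


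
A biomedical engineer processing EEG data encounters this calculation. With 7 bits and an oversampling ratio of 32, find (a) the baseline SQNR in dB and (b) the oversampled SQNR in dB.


Step 1 — baseline SQNR at Nyquist:
SQNR_base = 6.02*N + 1.76
          = 6.02*7 + 1.76
          = 43.9 dB

Step 2 — oversampling processing gain:
G = 10*log10(OSR) = 10*log10(32) = 15.05 dB

Step 3 — total:
SQNR_total = 43.9 + 15.05 = 58.95 dB

Base SQNR = 43.9 dB; oversampled SQNR = 58.95 dB


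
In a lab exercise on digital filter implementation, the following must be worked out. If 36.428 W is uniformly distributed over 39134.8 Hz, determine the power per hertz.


Power spectral density:
PSD = P / BW
    = 36.428 / 39134.8
    = 0.00093083 W/Hz

0.00093083 W/Hz


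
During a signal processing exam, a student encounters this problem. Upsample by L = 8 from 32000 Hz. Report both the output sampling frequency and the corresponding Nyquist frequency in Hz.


Step 1 — output sample rate after interpolation by L:
fs_out = L * fs_in = 8 * 32000 = 256000 Hz

Step 2 — Nyquist frequency of the output stream:
f_Nyq = fs_out / 2 = 256000 / 2 = 128000.0 Hz

fs_out = 256000 Hz; f_Nyquist = 128000.0 Hz


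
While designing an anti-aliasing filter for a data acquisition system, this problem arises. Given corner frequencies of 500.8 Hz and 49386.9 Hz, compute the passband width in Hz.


Bandwidth is the difference of -3dB frequencies:
BW = f_high - f_low
   = 49386.9 - 500.8
   = 48886.1 Hz

48886.1 Hz


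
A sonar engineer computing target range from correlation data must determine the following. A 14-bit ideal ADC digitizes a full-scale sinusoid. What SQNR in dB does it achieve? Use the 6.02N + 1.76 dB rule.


Theoretical SNR for a full-scale sinusoid:
SNR = 6.02 * N + 1.76
    = 6.02 * 14 + 1.76
    = 84.28 + 1.76
    = 86.04 dB

86.04 dB


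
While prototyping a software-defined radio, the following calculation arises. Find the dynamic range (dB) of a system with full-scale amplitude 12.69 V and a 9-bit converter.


Dynamic range from full-scale to LSB:
V_min = V_max / 2^bits = 12.69 / 2^9
DR = 20 * log10(V_max / V_min)
   = 20 * log10(2^9)
   = 20 * 9 * log10(2)
   = 54.19 dB

54.19 dB


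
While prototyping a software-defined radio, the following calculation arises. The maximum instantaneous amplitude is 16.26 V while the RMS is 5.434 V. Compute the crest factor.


Crest factor is the ratio of peak to RMS:
CF = V_peak / V_rms
   = 16.26 / 5.434
   = 2.9923

2.9923


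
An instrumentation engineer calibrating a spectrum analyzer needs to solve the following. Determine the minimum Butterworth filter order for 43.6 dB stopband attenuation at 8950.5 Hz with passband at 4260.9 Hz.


Butterworth filter order formula:
n = log10(10^(A/10) - 1) / (2 * log10(f_stop/f_pass))
10^(43.6/10) - 1 = 22907.6765
f_stop/f_pass = 8950.5 / 4260.9 = 2.1006
n = 6.7629 -> ceil = 7

7


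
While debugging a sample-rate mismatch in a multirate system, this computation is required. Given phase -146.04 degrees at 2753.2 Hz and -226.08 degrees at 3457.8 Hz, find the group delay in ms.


Group delay from phase difference:
tau = -d(phi)/d(omega)
d(phi) = -80.04 deg = -1.396962 rad
d(omega) = 2*pi*(3457.8 - 2753.2) = 4427.1324 rad/s
tau = -(-1.396962) / 4427.1324
    = 0.3155 ms

0.3155 ms


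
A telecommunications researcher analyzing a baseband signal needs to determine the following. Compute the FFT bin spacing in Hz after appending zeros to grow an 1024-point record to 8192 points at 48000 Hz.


Frequency resolution after zero-padding:
N_padded = 1024 * 8 = 8192
df = fs / N_padded
   = 48000 / 8192
   = 5.8594 Hz

5.8594 Hz


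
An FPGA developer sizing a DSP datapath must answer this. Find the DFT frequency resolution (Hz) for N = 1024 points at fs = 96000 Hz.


DFT frequency resolution:
df = fs / N
   = 96000 / 1024
   = 93.75 Hz

93.75 Hz


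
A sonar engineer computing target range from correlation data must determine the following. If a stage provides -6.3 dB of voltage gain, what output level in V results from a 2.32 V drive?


Output voltage from dB gain:
V_out = V_in * 10^(gain_dB / 20)
      = 2.32 * 10^(-6.3 / 20)
      = 2.32 * 0.484172
      = 1.1233 V

1.1233 V


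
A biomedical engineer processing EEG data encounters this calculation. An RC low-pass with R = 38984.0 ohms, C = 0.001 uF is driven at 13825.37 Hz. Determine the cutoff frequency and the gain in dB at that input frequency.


Step 1 — cutoff frequency:
fc = 1 / (2*pi*R*C)
C = 0.001 uF = 1e-09 F
fc = 1 / (2*pi*38984.0*1e-09)
   = 4082.571 Hz

Step 2 — magnitude at f = 13825.37 Hz:
|H(f)| = 1 / sqrt(1 + (f/fc)^2)
f/fc = 13825.37 / 4082.571 = 3.386437
|H| = 1 / sqrt(1 + 11.467956) = 0.2832059
|H|_dB = 20*log10(0.2832059) = -10.96 dB

fc = 4082.571 Hz; |H(13825.37 Hz)| = -10.96 dB


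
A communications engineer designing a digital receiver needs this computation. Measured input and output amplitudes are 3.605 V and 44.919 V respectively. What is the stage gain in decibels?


Voltage gain in dB:
G = 20 * log10(Vout / Vin)
  = 20 * log10(44.919 / 3.605)
  = 20 * log10(12.460194)
  = 20 * 1.095525
  = 21.91 dB

21.91 dB


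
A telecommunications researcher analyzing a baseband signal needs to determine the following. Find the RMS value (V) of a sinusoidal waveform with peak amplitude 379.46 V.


RMS voltage for a sinusoidal waveform:
V_rms = V_peak / sqrt(2)
      = 379.46 / 1.414214
      = 268.319 V

268.319 V
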